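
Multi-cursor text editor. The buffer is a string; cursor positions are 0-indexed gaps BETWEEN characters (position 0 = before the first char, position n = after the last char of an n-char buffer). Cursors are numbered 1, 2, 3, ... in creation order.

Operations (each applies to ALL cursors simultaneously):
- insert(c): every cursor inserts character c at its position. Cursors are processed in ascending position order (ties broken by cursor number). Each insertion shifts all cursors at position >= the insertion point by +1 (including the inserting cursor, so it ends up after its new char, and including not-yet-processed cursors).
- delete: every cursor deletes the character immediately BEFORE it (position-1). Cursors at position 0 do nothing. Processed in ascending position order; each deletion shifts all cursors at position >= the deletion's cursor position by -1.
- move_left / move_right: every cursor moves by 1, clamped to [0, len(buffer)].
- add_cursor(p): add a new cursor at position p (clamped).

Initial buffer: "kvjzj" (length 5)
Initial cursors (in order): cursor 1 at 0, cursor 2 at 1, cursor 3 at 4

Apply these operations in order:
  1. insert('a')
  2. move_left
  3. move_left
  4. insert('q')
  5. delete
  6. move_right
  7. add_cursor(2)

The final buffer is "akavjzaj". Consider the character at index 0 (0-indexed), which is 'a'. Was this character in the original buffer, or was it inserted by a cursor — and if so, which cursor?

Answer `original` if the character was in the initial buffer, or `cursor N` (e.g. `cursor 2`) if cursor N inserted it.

After op 1 (insert('a')): buffer="akavjzaj" (len 8), cursors c1@1 c2@3 c3@7, authorship 1.2...3.
After op 2 (move_left): buffer="akavjzaj" (len 8), cursors c1@0 c2@2 c3@6, authorship 1.2...3.
After op 3 (move_left): buffer="akavjzaj" (len 8), cursors c1@0 c2@1 c3@5, authorship 1.2...3.
After op 4 (insert('q')): buffer="qaqkavjqzaj" (len 11), cursors c1@1 c2@3 c3@8, authorship 112.2..3.3.
After op 5 (delete): buffer="akavjzaj" (len 8), cursors c1@0 c2@1 c3@5, authorship 1.2...3.
After op 6 (move_right): buffer="akavjzaj" (len 8), cursors c1@1 c2@2 c3@6, authorship 1.2...3.
After op 7 (add_cursor(2)): buffer="akavjzaj" (len 8), cursors c1@1 c2@2 c4@2 c3@6, authorship 1.2...3.
Authorship (.=original, N=cursor N): 1 . 2 . . . 3 .
Index 0: author = 1

Answer: cursor 1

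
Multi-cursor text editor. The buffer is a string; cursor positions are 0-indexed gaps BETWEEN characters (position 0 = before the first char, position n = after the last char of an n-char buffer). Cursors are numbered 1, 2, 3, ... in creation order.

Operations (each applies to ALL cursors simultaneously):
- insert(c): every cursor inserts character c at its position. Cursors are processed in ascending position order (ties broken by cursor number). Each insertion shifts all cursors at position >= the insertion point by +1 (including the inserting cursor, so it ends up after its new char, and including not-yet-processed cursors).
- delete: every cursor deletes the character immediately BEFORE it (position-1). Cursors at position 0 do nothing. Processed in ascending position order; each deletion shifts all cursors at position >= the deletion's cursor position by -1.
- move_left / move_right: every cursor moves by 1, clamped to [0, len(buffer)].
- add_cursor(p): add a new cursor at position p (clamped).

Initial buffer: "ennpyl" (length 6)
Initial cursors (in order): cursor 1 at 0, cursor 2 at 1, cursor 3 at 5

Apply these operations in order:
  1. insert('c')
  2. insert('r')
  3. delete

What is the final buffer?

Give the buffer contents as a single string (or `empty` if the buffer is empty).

Answer: cecnnpycl

Derivation:
After op 1 (insert('c')): buffer="cecnnpycl" (len 9), cursors c1@1 c2@3 c3@8, authorship 1.2....3.
After op 2 (insert('r')): buffer="crecrnnpycrl" (len 12), cursors c1@2 c2@5 c3@11, authorship 11.22....33.
After op 3 (delete): buffer="cecnnpycl" (len 9), cursors c1@1 c2@3 c3@8, authorship 1.2....3.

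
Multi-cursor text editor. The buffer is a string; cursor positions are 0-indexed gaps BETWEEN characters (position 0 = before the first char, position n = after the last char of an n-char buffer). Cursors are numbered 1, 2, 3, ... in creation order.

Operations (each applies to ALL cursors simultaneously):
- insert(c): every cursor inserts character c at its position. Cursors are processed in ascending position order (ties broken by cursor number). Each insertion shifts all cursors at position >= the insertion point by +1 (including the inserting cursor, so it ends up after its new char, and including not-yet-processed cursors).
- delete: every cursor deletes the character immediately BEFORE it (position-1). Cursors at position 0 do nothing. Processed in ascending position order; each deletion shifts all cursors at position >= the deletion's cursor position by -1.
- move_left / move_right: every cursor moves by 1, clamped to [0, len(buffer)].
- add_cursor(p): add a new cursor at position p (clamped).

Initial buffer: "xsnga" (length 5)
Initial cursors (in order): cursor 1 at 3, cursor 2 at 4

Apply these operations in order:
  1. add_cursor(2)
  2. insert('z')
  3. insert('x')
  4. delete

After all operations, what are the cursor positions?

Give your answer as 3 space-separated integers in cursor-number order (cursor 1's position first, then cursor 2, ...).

Answer: 5 7 3

Derivation:
After op 1 (add_cursor(2)): buffer="xsnga" (len 5), cursors c3@2 c1@3 c2@4, authorship .....
After op 2 (insert('z')): buffer="xsznzgza" (len 8), cursors c3@3 c1@5 c2@7, authorship ..3.1.2.
After op 3 (insert('x')): buffer="xszxnzxgzxa" (len 11), cursors c3@4 c1@7 c2@10, authorship ..33.11.22.
After op 4 (delete): buffer="xsznzgza" (len 8), cursors c3@3 c1@5 c2@7, authorship ..3.1.2.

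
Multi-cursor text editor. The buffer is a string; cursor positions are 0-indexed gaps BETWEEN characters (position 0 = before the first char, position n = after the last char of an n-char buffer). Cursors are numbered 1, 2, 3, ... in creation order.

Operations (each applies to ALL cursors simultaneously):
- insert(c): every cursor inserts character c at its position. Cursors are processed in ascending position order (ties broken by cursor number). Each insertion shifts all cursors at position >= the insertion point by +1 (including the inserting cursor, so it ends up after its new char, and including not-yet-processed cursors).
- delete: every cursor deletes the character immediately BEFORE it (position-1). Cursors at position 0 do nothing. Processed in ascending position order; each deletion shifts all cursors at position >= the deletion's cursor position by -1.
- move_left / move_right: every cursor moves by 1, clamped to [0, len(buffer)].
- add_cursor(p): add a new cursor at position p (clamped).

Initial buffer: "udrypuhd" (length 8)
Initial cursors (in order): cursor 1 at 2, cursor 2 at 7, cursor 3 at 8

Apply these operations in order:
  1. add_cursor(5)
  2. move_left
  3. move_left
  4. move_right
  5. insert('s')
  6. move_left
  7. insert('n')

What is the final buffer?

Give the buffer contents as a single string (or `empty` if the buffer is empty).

Answer: unsdrynspunshnsd

Derivation:
After op 1 (add_cursor(5)): buffer="udrypuhd" (len 8), cursors c1@2 c4@5 c2@7 c3@8, authorship ........
After op 2 (move_left): buffer="udrypuhd" (len 8), cursors c1@1 c4@4 c2@6 c3@7, authorship ........
After op 3 (move_left): buffer="udrypuhd" (len 8), cursors c1@0 c4@3 c2@5 c3@6, authorship ........
After op 4 (move_right): buffer="udrypuhd" (len 8), cursors c1@1 c4@4 c2@6 c3@7, authorship ........
After op 5 (insert('s')): buffer="usdryspushsd" (len 12), cursors c1@2 c4@6 c2@9 c3@11, authorship .1...4..2.3.
After op 6 (move_left): buffer="usdryspushsd" (len 12), cursors c1@1 c4@5 c2@8 c3@10, authorship .1...4..2.3.
After op 7 (insert('n')): buffer="unsdrynspunshnsd" (len 16), cursors c1@2 c4@7 c2@11 c3@14, authorship .11...44..22.33.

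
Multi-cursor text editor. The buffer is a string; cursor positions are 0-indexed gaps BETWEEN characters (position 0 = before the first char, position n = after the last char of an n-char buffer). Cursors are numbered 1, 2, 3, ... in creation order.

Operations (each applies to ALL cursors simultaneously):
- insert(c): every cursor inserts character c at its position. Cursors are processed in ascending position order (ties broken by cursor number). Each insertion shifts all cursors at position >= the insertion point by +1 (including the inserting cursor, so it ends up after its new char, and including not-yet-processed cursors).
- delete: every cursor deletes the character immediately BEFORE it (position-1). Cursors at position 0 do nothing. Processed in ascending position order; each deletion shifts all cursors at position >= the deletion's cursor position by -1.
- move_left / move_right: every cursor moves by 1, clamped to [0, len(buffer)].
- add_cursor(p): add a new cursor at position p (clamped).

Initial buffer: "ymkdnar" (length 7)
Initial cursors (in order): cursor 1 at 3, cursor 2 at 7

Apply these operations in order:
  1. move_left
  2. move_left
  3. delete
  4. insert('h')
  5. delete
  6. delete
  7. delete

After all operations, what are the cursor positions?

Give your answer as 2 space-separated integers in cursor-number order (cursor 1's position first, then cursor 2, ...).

Answer: 0 1

Derivation:
After op 1 (move_left): buffer="ymkdnar" (len 7), cursors c1@2 c2@6, authorship .......
After op 2 (move_left): buffer="ymkdnar" (len 7), cursors c1@1 c2@5, authorship .......
After op 3 (delete): buffer="mkdar" (len 5), cursors c1@0 c2@3, authorship .....
After op 4 (insert('h')): buffer="hmkdhar" (len 7), cursors c1@1 c2@5, authorship 1...2..
After op 5 (delete): buffer="mkdar" (len 5), cursors c1@0 c2@3, authorship .....
After op 6 (delete): buffer="mkar" (len 4), cursors c1@0 c2@2, authorship ....
After op 7 (delete): buffer="mar" (len 3), cursors c1@0 c2@1, authorship ...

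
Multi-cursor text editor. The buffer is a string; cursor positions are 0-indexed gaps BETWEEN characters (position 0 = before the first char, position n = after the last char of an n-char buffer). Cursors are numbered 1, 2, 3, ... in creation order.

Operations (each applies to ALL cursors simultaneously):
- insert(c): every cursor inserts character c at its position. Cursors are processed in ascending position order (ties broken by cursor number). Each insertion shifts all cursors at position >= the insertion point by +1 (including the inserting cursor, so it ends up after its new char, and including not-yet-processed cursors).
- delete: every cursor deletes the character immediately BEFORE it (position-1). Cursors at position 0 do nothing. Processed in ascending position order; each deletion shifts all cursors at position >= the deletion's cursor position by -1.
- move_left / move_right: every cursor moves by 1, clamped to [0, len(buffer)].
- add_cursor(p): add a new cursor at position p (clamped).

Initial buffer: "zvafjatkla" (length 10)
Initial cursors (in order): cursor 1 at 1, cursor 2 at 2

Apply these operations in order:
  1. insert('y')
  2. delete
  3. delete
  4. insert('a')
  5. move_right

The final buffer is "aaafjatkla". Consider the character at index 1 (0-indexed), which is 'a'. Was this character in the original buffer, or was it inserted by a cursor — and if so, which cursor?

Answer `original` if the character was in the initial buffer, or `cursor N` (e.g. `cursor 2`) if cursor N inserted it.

After op 1 (insert('y')): buffer="zyvyafjatkla" (len 12), cursors c1@2 c2@4, authorship .1.2........
After op 2 (delete): buffer="zvafjatkla" (len 10), cursors c1@1 c2@2, authorship ..........
After op 3 (delete): buffer="afjatkla" (len 8), cursors c1@0 c2@0, authorship ........
After op 4 (insert('a')): buffer="aaafjatkla" (len 10), cursors c1@2 c2@2, authorship 12........
After op 5 (move_right): buffer="aaafjatkla" (len 10), cursors c1@3 c2@3, authorship 12........
Authorship (.=original, N=cursor N): 1 2 . . . . . . . .
Index 1: author = 2

Answer: cursor 2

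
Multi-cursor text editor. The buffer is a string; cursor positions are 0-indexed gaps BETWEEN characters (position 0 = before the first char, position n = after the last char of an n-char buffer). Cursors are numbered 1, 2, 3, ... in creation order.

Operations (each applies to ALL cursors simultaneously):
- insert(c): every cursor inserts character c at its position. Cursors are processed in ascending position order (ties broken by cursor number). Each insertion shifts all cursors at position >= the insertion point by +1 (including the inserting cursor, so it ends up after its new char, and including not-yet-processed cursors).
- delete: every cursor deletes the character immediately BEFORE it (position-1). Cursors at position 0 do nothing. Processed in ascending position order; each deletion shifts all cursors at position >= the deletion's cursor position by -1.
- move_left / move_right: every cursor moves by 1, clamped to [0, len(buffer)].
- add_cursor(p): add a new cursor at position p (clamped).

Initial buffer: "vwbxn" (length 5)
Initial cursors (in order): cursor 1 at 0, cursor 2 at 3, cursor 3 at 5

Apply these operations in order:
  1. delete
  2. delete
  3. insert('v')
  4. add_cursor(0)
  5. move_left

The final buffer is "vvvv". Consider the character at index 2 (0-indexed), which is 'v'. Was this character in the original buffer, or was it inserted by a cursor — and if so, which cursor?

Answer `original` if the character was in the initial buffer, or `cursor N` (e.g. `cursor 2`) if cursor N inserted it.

After op 1 (delete): buffer="vwx" (len 3), cursors c1@0 c2@2 c3@3, authorship ...
After op 2 (delete): buffer="v" (len 1), cursors c1@0 c2@1 c3@1, authorship .
After op 3 (insert('v')): buffer="vvvv" (len 4), cursors c1@1 c2@4 c3@4, authorship 1.23
After op 4 (add_cursor(0)): buffer="vvvv" (len 4), cursors c4@0 c1@1 c2@4 c3@4, authorship 1.23
After op 5 (move_left): buffer="vvvv" (len 4), cursors c1@0 c4@0 c2@3 c3@3, authorship 1.23
Authorship (.=original, N=cursor N): 1 . 2 3
Index 2: author = 2

Answer: cursor 2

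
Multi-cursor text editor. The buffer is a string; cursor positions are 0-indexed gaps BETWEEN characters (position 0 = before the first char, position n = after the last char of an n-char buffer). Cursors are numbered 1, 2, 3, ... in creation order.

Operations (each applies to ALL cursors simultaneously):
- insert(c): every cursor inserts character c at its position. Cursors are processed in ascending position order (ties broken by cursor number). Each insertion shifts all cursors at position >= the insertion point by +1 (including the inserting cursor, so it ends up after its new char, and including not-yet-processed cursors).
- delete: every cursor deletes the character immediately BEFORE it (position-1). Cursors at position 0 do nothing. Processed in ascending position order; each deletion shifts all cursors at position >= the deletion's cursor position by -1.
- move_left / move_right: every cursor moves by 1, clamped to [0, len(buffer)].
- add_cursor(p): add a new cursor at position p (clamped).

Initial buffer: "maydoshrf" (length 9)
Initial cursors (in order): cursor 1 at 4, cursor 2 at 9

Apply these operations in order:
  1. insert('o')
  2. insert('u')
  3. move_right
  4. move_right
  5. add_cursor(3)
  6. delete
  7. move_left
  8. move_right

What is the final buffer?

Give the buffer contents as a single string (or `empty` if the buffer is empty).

After op 1 (insert('o')): buffer="maydooshrfo" (len 11), cursors c1@5 c2@11, authorship ....1.....2
After op 2 (insert('u')): buffer="maydouoshrfou" (len 13), cursors c1@6 c2@13, authorship ....11.....22
After op 3 (move_right): buffer="maydouoshrfou" (len 13), cursors c1@7 c2@13, authorship ....11.....22
After op 4 (move_right): buffer="maydouoshrfou" (len 13), cursors c1@8 c2@13, authorship ....11.....22
After op 5 (add_cursor(3)): buffer="maydouoshrfou" (len 13), cursors c3@3 c1@8 c2@13, authorship ....11.....22
After op 6 (delete): buffer="madouohrfo" (len 10), cursors c3@2 c1@6 c2@10, authorship ...11....2
After op 7 (move_left): buffer="madouohrfo" (len 10), cursors c3@1 c1@5 c2@9, authorship ...11....2
After op 8 (move_right): buffer="madouohrfo" (len 10), cursors c3@2 c1@6 c2@10, authorship ...11....2

Answer: madouohrfo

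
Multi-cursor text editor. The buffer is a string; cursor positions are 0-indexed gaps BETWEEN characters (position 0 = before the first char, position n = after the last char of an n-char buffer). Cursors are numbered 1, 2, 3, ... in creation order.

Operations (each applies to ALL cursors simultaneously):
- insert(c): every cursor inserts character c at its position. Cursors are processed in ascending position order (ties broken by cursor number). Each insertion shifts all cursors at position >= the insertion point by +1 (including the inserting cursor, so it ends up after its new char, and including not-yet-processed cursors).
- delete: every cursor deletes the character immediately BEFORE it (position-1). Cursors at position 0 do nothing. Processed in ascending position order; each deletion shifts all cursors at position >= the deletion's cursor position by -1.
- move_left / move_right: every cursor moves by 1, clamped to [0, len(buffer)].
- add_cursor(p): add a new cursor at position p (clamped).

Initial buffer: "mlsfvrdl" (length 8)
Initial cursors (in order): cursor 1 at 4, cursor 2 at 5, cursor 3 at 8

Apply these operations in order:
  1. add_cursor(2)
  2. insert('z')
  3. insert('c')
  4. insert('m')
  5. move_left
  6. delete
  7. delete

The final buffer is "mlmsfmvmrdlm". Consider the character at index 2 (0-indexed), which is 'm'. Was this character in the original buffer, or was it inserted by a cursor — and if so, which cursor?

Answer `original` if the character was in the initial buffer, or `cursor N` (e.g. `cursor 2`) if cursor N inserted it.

After op 1 (add_cursor(2)): buffer="mlsfvrdl" (len 8), cursors c4@2 c1@4 c2@5 c3@8, authorship ........
After op 2 (insert('z')): buffer="mlzsfzvzrdlz" (len 12), cursors c4@3 c1@6 c2@8 c3@12, authorship ..4..1.2...3
After op 3 (insert('c')): buffer="mlzcsfzcvzcrdlzc" (len 16), cursors c4@4 c1@8 c2@11 c3@16, authorship ..44..11.22...33
After op 4 (insert('m')): buffer="mlzcmsfzcmvzcmrdlzcm" (len 20), cursors c4@5 c1@10 c2@14 c3@20, authorship ..444..111.222...333
After op 5 (move_left): buffer="mlzcmsfzcmvzcmrdlzcm" (len 20), cursors c4@4 c1@9 c2@13 c3@19, authorship ..444..111.222...333
After op 6 (delete): buffer="mlzmsfzmvzmrdlzm" (len 16), cursors c4@3 c1@7 c2@10 c3@15, authorship ..44..11.22...33
After op 7 (delete): buffer="mlmsfmvmrdlm" (len 12), cursors c4@2 c1@5 c2@7 c3@11, authorship ..4..1.2...3
Authorship (.=original, N=cursor N): . . 4 . . 1 . 2 . . . 3
Index 2: author = 4

Answer: cursor 4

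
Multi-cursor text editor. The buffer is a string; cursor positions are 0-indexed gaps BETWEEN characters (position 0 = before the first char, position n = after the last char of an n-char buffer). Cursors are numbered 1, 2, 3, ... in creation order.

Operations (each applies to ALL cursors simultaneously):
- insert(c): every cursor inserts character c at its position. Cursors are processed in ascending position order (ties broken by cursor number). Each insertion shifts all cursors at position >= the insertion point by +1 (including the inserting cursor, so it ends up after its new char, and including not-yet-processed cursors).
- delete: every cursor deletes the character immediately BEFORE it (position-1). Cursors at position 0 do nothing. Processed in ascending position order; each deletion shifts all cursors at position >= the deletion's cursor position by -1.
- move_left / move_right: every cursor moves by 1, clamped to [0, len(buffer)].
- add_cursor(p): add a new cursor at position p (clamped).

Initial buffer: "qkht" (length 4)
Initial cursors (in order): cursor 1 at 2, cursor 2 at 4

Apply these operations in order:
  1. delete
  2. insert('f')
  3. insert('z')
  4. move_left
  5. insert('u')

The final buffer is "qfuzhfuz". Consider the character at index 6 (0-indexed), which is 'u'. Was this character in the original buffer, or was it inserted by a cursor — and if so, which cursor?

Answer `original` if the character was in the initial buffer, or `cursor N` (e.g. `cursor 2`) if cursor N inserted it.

Answer: cursor 2

Derivation:
After op 1 (delete): buffer="qh" (len 2), cursors c1@1 c2@2, authorship ..
After op 2 (insert('f')): buffer="qfhf" (len 4), cursors c1@2 c2@4, authorship .1.2
After op 3 (insert('z')): buffer="qfzhfz" (len 6), cursors c1@3 c2@6, authorship .11.22
After op 4 (move_left): buffer="qfzhfz" (len 6), cursors c1@2 c2@5, authorship .11.22
After op 5 (insert('u')): buffer="qfuzhfuz" (len 8), cursors c1@3 c2@7, authorship .111.222
Authorship (.=original, N=cursor N): . 1 1 1 . 2 2 2
Index 6: author = 2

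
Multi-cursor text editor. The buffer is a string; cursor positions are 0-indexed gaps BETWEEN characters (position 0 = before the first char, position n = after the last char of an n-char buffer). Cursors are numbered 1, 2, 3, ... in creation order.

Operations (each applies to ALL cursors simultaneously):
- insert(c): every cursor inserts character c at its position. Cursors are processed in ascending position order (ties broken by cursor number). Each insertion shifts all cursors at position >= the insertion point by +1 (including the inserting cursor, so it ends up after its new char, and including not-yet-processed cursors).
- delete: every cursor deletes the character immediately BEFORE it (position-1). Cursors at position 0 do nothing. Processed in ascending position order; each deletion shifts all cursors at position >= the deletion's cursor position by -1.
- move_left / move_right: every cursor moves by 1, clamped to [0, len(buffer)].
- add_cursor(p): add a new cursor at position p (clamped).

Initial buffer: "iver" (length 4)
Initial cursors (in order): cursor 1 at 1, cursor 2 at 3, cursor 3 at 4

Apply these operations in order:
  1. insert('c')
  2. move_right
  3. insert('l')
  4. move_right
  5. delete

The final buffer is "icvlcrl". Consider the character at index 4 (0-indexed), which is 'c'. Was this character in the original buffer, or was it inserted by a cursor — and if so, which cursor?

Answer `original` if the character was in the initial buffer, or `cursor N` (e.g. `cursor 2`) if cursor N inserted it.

Answer: cursor 2

Derivation:
After op 1 (insert('c')): buffer="icvecrc" (len 7), cursors c1@2 c2@5 c3@7, authorship .1..2.3
After op 2 (move_right): buffer="icvecrc" (len 7), cursors c1@3 c2@6 c3@7, authorship .1..2.3
After op 3 (insert('l')): buffer="icvlecrlcl" (len 10), cursors c1@4 c2@8 c3@10, authorship .1.1.2.233
After op 4 (move_right): buffer="icvlecrlcl" (len 10), cursors c1@5 c2@9 c3@10, authorship .1.1.2.233
After op 5 (delete): buffer="icvlcrl" (len 7), cursors c1@4 c2@7 c3@7, authorship .1.12.2
Authorship (.=original, N=cursor N): . 1 . 1 2 . 2
Index 4: author = 2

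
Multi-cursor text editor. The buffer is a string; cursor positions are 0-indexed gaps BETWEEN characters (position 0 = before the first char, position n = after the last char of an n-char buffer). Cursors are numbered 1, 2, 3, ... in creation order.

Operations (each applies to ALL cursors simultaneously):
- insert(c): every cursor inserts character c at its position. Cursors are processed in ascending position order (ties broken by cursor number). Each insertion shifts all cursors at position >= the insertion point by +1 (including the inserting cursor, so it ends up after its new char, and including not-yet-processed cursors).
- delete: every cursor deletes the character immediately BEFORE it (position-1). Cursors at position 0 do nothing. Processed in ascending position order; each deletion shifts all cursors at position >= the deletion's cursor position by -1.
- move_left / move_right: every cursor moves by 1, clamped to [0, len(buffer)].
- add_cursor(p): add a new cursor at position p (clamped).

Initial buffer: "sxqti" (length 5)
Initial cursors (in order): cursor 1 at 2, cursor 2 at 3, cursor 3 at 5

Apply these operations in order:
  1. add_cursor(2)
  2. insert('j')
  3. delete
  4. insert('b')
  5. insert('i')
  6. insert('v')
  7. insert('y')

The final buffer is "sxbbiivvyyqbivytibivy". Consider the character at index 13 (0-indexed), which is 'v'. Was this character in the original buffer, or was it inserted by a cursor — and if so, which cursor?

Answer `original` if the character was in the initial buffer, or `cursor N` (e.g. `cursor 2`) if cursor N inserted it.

After op 1 (add_cursor(2)): buffer="sxqti" (len 5), cursors c1@2 c4@2 c2@3 c3@5, authorship .....
After op 2 (insert('j')): buffer="sxjjqjtij" (len 9), cursors c1@4 c4@4 c2@6 c3@9, authorship ..14.2..3
After op 3 (delete): buffer="sxqti" (len 5), cursors c1@2 c4@2 c2@3 c3@5, authorship .....
After op 4 (insert('b')): buffer="sxbbqbtib" (len 9), cursors c1@4 c4@4 c2@6 c3@9, authorship ..14.2..3
After op 5 (insert('i')): buffer="sxbbiiqbitibi" (len 13), cursors c1@6 c4@6 c2@9 c3@13, authorship ..1414.22..33
After op 6 (insert('v')): buffer="sxbbiivvqbivtibiv" (len 17), cursors c1@8 c4@8 c2@12 c3@17, authorship ..141414.222..333
After op 7 (insert('y')): buffer="sxbbiivvyyqbivytibivy" (len 21), cursors c1@10 c4@10 c2@15 c3@21, authorship ..14141414.2222..3333
Authorship (.=original, N=cursor N): . . 1 4 1 4 1 4 1 4 . 2 2 2 2 . . 3 3 3 3
Index 13: author = 2

Answer: cursor 2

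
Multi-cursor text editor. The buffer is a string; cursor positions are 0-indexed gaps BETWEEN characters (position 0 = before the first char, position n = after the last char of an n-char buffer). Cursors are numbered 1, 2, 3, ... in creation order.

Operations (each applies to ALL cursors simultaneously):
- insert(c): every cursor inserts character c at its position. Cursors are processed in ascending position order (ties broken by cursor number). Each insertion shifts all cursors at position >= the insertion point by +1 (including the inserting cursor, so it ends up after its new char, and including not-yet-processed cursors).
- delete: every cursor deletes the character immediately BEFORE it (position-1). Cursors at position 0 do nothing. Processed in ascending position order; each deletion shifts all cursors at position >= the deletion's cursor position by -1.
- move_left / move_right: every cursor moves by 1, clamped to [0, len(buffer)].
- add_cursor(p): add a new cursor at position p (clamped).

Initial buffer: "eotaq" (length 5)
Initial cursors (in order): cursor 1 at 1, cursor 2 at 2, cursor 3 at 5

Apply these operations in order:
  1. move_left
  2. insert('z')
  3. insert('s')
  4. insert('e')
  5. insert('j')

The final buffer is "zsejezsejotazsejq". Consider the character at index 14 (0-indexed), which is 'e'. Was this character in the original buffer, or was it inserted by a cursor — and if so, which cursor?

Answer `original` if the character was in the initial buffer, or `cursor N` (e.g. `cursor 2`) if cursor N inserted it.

After op 1 (move_left): buffer="eotaq" (len 5), cursors c1@0 c2@1 c3@4, authorship .....
After op 2 (insert('z')): buffer="zezotazq" (len 8), cursors c1@1 c2@3 c3@7, authorship 1.2...3.
After op 3 (insert('s')): buffer="zsezsotazsq" (len 11), cursors c1@2 c2@5 c3@10, authorship 11.22...33.
After op 4 (insert('e')): buffer="zseezseotazseq" (len 14), cursors c1@3 c2@7 c3@13, authorship 111.222...333.
After op 5 (insert('j')): buffer="zsejezsejotazsejq" (len 17), cursors c1@4 c2@9 c3@16, authorship 1111.2222...3333.
Authorship (.=original, N=cursor N): 1 1 1 1 . 2 2 2 2 . . . 3 3 3 3 .
Index 14: author = 3

Answer: cursor 3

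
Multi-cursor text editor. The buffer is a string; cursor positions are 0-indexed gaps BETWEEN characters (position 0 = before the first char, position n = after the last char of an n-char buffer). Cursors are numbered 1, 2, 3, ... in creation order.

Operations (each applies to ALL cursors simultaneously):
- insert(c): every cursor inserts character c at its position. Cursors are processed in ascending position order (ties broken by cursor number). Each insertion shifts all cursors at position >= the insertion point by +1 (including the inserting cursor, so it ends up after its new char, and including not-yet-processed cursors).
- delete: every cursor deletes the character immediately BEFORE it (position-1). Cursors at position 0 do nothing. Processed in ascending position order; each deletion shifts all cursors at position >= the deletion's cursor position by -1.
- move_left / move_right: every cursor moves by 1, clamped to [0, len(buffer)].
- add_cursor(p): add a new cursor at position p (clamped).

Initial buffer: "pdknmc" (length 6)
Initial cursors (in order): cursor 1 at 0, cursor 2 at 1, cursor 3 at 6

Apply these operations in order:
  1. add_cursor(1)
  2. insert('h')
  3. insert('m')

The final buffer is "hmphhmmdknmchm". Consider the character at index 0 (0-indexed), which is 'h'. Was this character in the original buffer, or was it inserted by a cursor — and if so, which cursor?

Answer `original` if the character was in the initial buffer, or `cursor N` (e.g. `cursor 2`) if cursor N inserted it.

Answer: cursor 1

Derivation:
After op 1 (add_cursor(1)): buffer="pdknmc" (len 6), cursors c1@0 c2@1 c4@1 c3@6, authorship ......
After op 2 (insert('h')): buffer="hphhdknmch" (len 10), cursors c1@1 c2@4 c4@4 c3@10, authorship 1.24.....3
After op 3 (insert('m')): buffer="hmphhmmdknmchm" (len 14), cursors c1@2 c2@7 c4@7 c3@14, authorship 11.2424.....33
Authorship (.=original, N=cursor N): 1 1 . 2 4 2 4 . . . . . 3 3
Index 0: author = 1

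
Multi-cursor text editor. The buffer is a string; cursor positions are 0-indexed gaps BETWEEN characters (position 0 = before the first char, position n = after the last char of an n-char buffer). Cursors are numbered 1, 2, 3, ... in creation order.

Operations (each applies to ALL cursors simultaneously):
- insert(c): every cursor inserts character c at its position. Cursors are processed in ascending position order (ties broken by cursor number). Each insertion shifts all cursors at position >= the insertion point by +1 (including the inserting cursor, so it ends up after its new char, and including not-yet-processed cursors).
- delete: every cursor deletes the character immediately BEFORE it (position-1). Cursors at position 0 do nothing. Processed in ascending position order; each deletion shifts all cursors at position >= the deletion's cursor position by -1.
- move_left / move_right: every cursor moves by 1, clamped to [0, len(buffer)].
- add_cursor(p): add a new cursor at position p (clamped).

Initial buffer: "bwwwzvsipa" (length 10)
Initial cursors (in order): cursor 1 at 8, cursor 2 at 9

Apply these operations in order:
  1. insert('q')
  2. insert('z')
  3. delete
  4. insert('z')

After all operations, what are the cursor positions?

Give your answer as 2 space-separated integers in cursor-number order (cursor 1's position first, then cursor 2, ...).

Answer: 10 13

Derivation:
After op 1 (insert('q')): buffer="bwwwzvsiqpqa" (len 12), cursors c1@9 c2@11, authorship ........1.2.
After op 2 (insert('z')): buffer="bwwwzvsiqzpqza" (len 14), cursors c1@10 c2@13, authorship ........11.22.
After op 3 (delete): buffer="bwwwzvsiqpqa" (len 12), cursors c1@9 c2@11, authorship ........1.2.
After op 4 (insert('z')): buffer="bwwwzvsiqzpqza" (len 14), cursors c1@10 c2@13, authorship ........11.22.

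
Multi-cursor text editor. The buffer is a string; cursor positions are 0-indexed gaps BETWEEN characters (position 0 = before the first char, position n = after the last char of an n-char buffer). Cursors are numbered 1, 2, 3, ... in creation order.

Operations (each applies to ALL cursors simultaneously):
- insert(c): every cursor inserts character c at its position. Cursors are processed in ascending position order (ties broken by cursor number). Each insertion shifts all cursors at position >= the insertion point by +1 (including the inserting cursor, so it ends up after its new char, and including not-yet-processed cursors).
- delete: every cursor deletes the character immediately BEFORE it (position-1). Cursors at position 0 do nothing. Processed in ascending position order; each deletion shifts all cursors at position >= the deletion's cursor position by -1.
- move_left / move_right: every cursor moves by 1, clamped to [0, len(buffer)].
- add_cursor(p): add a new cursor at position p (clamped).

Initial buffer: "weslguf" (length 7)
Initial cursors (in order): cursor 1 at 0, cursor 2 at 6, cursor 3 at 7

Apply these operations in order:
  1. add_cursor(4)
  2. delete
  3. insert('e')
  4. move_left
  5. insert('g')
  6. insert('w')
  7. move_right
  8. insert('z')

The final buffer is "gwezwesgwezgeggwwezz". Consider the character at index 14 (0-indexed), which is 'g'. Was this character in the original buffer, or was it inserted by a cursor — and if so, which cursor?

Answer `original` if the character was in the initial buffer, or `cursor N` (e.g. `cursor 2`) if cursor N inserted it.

After op 1 (add_cursor(4)): buffer="weslguf" (len 7), cursors c1@0 c4@4 c2@6 c3@7, authorship .......
After op 2 (delete): buffer="wesg" (len 4), cursors c1@0 c4@3 c2@4 c3@4, authorship ....
After op 3 (insert('e')): buffer="ewesegee" (len 8), cursors c1@1 c4@5 c2@8 c3@8, authorship 1...4.23
After op 4 (move_left): buffer="ewesegee" (len 8), cursors c1@0 c4@4 c2@7 c3@7, authorship 1...4.23
After op 5 (insert('g')): buffer="gewesgegegge" (len 12), cursors c1@1 c4@6 c2@11 c3@11, authorship 11...44.2233
After op 6 (insert('w')): buffer="gwewesgwegeggwwe" (len 16), cursors c1@2 c4@8 c2@15 c3@15, authorship 111...444.223233
After op 7 (move_right): buffer="gwewesgwegeggwwe" (len 16), cursors c1@3 c4@9 c2@16 c3@16, authorship 111...444.223233
After op 8 (insert('z')): buffer="gwezwesgwezgeggwwezz" (len 20), cursors c1@4 c4@11 c2@20 c3@20, authorship 1111...4444.22323323
Authorship (.=original, N=cursor N): 1 1 1 1 . . . 4 4 4 4 . 2 2 3 2 3 3 2 3
Index 14: author = 3

Answer: cursor 3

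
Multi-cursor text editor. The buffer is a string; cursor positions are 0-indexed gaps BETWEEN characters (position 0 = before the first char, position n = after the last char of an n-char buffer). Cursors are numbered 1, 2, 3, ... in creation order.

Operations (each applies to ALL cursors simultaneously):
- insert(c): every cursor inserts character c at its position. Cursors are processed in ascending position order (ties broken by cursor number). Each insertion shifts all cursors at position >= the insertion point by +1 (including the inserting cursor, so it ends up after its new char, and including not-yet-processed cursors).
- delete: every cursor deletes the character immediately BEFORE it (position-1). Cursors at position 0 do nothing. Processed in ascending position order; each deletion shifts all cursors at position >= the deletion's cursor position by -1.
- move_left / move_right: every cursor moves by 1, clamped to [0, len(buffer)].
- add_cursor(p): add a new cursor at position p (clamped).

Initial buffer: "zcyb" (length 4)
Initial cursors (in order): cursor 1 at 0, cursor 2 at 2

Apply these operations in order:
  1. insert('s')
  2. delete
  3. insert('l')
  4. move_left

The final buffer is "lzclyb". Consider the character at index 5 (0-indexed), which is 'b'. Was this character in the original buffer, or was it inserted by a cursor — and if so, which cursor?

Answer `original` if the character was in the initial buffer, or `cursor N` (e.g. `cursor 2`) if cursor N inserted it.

Answer: original

Derivation:
After op 1 (insert('s')): buffer="szcsyb" (len 6), cursors c1@1 c2@4, authorship 1..2..
After op 2 (delete): buffer="zcyb" (len 4), cursors c1@0 c2@2, authorship ....
After op 3 (insert('l')): buffer="lzclyb" (len 6), cursors c1@1 c2@4, authorship 1..2..
After op 4 (move_left): buffer="lzclyb" (len 6), cursors c1@0 c2@3, authorship 1..2..
Authorship (.=original, N=cursor N): 1 . . 2 . .
Index 5: author = original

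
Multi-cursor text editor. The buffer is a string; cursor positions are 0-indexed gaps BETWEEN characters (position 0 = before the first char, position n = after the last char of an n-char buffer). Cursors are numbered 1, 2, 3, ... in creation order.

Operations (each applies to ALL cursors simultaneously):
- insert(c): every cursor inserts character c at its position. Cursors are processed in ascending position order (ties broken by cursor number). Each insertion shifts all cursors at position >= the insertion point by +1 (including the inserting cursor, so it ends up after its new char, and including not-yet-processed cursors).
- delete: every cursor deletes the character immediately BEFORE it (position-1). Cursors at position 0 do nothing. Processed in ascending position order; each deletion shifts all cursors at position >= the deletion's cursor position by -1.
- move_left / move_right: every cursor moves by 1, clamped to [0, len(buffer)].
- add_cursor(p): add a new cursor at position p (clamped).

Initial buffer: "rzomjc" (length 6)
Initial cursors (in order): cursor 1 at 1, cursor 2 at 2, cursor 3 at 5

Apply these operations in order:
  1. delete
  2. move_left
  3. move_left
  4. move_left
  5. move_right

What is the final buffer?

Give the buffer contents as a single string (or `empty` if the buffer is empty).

After op 1 (delete): buffer="omc" (len 3), cursors c1@0 c2@0 c3@2, authorship ...
After op 2 (move_left): buffer="omc" (len 3), cursors c1@0 c2@0 c3@1, authorship ...
After op 3 (move_left): buffer="omc" (len 3), cursors c1@0 c2@0 c3@0, authorship ...
After op 4 (move_left): buffer="omc" (len 3), cursors c1@0 c2@0 c3@0, authorship ...
After op 5 (move_right): buffer="omc" (len 3), cursors c1@1 c2@1 c3@1, authorship ...

Answer: omc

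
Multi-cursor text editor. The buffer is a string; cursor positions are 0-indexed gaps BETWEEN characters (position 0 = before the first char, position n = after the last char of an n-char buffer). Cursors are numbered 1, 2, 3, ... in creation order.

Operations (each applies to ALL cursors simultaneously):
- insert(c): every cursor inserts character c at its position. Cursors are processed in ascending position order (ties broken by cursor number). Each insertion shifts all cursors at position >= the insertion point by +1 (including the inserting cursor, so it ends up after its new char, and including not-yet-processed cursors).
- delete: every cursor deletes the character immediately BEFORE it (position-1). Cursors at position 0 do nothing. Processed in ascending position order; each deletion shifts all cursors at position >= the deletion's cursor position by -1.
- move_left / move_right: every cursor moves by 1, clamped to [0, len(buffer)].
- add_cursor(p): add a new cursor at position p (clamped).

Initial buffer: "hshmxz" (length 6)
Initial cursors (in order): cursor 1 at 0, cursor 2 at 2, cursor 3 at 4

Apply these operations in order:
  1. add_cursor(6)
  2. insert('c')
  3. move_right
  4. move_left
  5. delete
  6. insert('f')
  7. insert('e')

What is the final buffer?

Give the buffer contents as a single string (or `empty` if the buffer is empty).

Answer: fehsfehmfexfec

Derivation:
After op 1 (add_cursor(6)): buffer="hshmxz" (len 6), cursors c1@0 c2@2 c3@4 c4@6, authorship ......
After op 2 (insert('c')): buffer="chschmcxzc" (len 10), cursors c1@1 c2@4 c3@7 c4@10, authorship 1..2..3..4
After op 3 (move_right): buffer="chschmcxzc" (len 10), cursors c1@2 c2@5 c3@8 c4@10, authorship 1..2..3..4
After op 4 (move_left): buffer="chschmcxzc" (len 10), cursors c1@1 c2@4 c3@7 c4@9, authorship 1..2..3..4
After op 5 (delete): buffer="hshmxc" (len 6), cursors c1@0 c2@2 c3@4 c4@5, authorship .....4
After op 6 (insert('f')): buffer="fhsfhmfxfc" (len 10), cursors c1@1 c2@4 c3@7 c4@9, authorship 1..2..3.44
After op 7 (insert('e')): buffer="fehsfehmfexfec" (len 14), cursors c1@2 c2@6 c3@10 c4@13, authorship 11..22..33.444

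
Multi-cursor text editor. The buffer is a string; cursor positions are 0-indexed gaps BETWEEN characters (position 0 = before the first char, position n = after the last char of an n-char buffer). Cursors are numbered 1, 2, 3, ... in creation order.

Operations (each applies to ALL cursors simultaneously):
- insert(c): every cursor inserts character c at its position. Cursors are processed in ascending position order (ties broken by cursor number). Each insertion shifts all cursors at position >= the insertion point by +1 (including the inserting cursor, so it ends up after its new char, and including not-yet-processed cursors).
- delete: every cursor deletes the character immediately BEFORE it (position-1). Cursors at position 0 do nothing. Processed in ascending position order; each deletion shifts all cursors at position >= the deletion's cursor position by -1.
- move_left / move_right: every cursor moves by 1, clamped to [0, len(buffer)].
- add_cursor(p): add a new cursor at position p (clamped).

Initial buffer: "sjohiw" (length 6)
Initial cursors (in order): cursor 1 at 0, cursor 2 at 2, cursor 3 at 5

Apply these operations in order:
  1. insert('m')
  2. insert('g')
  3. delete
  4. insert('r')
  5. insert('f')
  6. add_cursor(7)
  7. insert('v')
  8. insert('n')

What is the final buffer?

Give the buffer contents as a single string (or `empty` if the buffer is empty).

After op 1 (insert('m')): buffer="msjmohimw" (len 9), cursors c1@1 c2@4 c3@8, authorship 1..2...3.
After op 2 (insert('g')): buffer="mgsjmgohimgw" (len 12), cursors c1@2 c2@6 c3@11, authorship 11..22...33.
After op 3 (delete): buffer="msjmohimw" (len 9), cursors c1@1 c2@4 c3@8, authorship 1..2...3.
After op 4 (insert('r')): buffer="mrsjmrohimrw" (len 12), cursors c1@2 c2@6 c3@11, authorship 11..22...33.
After op 5 (insert('f')): buffer="mrfsjmrfohimrfw" (len 15), cursors c1@3 c2@8 c3@14, authorship 111..222...333.
After op 6 (add_cursor(7)): buffer="mrfsjmrfohimrfw" (len 15), cursors c1@3 c4@7 c2@8 c3@14, authorship 111..222...333.
After op 7 (insert('v')): buffer="mrfvsjmrvfvohimrfvw" (len 19), cursors c1@4 c4@9 c2@11 c3@18, authorship 1111..22422...3333.
After op 8 (insert('n')): buffer="mrfvnsjmrvnfvnohimrfvnw" (len 23), cursors c1@5 c4@11 c2@14 c3@22, authorship 11111..2244222...33333.

Answer: mrfvnsjmrvnfvnohimrfvnw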